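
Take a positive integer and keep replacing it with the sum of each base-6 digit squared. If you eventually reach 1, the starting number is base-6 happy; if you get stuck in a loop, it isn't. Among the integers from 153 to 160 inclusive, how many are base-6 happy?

153: 153 → 26 → 20 → 13 → 5 → 25 → 17 → 29 → 41 → 26  — not base-6 happy
154: 154 → 33 → 34 → 41 → 26 → 20 → 13 → 5 → 25 → 17 → 29 → 41  — not base-6 happy
155: 155 → 42 → 2 → 4 → 16 → 20 → 13 → 5 → 25 → 17 → 29 → 41 → 26 → 20  — not base-6 happy
156: 156 → 20 → 13 → 5 → 25 → 17 → 29 → 41 → 26 → 20  — not base-6 happy
157: 157 → 21 → 18 → 9 → 10 → 17 → 29 → 41 → 26 → 20 → 13 → 5 → 25 → 17  — not base-6 happy
158: 158 → 24 → 16 → 20 → 13 → 5 → 25 → 17 → 29 → 41 → 26 → 20  — not base-6 happy
159: 159 → 29 → 41 → 26 → 20 → 13 → 5 → 25 → 17 → 29  — not base-6 happy
160: 160 → 36 → 1  — base-6 happy
base-6 happy: 160

1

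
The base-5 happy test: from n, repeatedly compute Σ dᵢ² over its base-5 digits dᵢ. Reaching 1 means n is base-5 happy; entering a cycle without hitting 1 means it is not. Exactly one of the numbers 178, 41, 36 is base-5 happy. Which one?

178: 178 → 14 → 20 → 16 → 10 → 4 → 16  — repeats 16 (not base-5 happy)
41: 41 → 11 → 5 → 1  — reaches 1 (base-5 happy)
36: 36 → 6 → 2 → 4 → 16 → 10 → 4  — repeats 4 (not base-5 happy)

41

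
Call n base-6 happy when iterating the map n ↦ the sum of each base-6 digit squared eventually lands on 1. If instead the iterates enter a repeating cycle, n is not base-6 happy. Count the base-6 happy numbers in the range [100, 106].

100: 100 → 36 → 1  — base-6 happy
101: 101 → 45 → 11 → 26 → 20 → 13 → 5 → 25 → 17 → 29 → 41 → 26  — not base-6 happy
102: 102 → 29 → 41 → 26 → 20 → 13 → 5 → 25 → 17 → 29  — not base-6 happy
103: 103 → 30 → 25 → 17 → 29 → 41 → 26 → 20 → 13 → 5 → 25  — not base-6 happy
104: 104 → 33 → 34 → 41 → 26 → 20 → 13 → 5 → 25 → 17 → 29 → 41  — not base-6 happy
105: 105 → 38 → 5 → 25 → 17 → 29 → 41 → 26 → 20 → 13 → 5  — not base-6 happy
106: 106 → 45 → 11 → 26 → 20 → 13 → 5 → 25 → 17 → 29 → 41 → 26  — not base-6 happy
base-6 happy: 100

1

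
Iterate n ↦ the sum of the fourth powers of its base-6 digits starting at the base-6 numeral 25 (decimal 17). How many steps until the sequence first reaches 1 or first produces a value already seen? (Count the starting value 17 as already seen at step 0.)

11

17 = (2,5)_6 → 2⁴ + 5⁴ = 16 + 625 = 641
641 = (2,5,4,5)_6 → 2⁴ + 5⁴ + 4⁴ + 5⁴ = 16 + 625 + 256 + 625 = 1522
1522 = (1,1,0,1,4)_6 → 1⁴ + 1⁴ + 0⁴ + 1⁴ + 4⁴ = 1 + 1 + 0 + 1 + 256 = 259
259 = (1,1,1,1)_6 → 1⁴ + 1⁴ + 1⁴ + 1⁴ = 1 + 1 + 1 + 1 = 4
4 = (4)_6 → 4⁴ = 256
256 = (1,1,0,4)_6 → 1⁴ + 1⁴ + 0⁴ + 4⁴ = 1 + 1 + 0 + 256 = 258
258 = (1,1,1,0)_6 → 1⁴ + 1⁴ + 1⁴ + 0⁴ = 1 + 1 + 1 + 0 = 3
3 = (3)_6 → 3⁴ = 81
81 = (2,1,3)_6 → 2⁴ + 1⁴ + 3⁴ = 16 + 1 + 81 = 98
98 = (2,4,2)_6 → 2⁴ + 4⁴ + 2⁴ = 16 + 256 + 16 = 288
288 = (1,2,0,0)_6 → 1⁴ + 2⁴ + 0⁴ + 0⁴ = 1 + 16 + 0 + 0 = 17  — 17 repeats.
That took 11 steps.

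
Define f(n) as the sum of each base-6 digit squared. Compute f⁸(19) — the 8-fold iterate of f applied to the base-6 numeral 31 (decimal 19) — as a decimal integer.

5

19 = (3,1)_6 → 3² + 1² = 10
10 = (1,4)_6 → 1² + 4² = 17
17 = (2,5)_6 → 2² + 5² = 29
29 = (4,5)_6 → 4² + 5² = 41
41 = (1,0,5)_6 → 1² + 0² + 5² = 26
26 = (4,2)_6 → 4² + 2² = 20
20 = (3,2)_6 → 3² + 2² = 13
13 = (2,1)_6 → 2² + 1² = 5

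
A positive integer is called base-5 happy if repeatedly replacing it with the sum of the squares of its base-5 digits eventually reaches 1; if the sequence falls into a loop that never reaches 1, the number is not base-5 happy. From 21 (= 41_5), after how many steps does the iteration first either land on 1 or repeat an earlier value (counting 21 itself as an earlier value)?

3

21 = (4,1)_5 → 4² + 1² = 17
17 = (3,2)_5 → 3² + 2² = 13
13 = (2,3)_5 → 2² + 3² = 13  — 13 repeats.
That took 3 steps.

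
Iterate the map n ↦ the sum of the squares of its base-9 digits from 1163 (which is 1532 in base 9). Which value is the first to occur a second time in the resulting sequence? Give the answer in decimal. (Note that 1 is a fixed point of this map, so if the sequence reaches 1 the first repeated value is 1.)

1163 = (1,5,3,2)_9 → 1² + 5² + 3² + 2² = 39
39 = (4,3)_9 → 4² + 3² = 25
25 = (2,7)_9 → 2² + 7² = 53
53 = (5,8)_9 → 5² + 8² = 89
89 = (1,0,8)_9 → 1² + 0² + 8² = 65
65 = (7,2)_9 → 7² + 2² = 53  — 53 already appeared earlier.

53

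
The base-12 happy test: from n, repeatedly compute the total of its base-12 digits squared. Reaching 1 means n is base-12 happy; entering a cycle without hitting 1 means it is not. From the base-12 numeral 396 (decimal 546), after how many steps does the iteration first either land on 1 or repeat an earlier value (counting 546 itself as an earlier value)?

546 = (3,9,6)_12 → 3² + 9² + 6² = 9 + 81 + 36 = 126
126 = (10,6)_12 → 10² + 6² = 100 + 36 = 136
136 = (11,4)_12 → 11² + 4² = 121 + 16 = 137
137 = (11,5)_12 → 11² + 5² = 121 + 25 = 146
146 = (1,0,2)_12 → 1² + 0² + 2² = 1 + 0 + 4 = 5
5 = (5)_12 → 5² = 25
25 = (2,1)_12 → 2² + 1² = 4 + 1 = 5  — 5 repeats.
That took 7 steps.

7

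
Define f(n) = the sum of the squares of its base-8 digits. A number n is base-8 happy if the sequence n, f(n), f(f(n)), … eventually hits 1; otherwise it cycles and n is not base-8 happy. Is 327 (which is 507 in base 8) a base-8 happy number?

327 = (5,0,7)_8 → 5² + 0² + 7² = 74
74 = (1,1,2)_8 → 1² + 1² + 2² = 6
6 = (6)_8 → 6² = 36
36 = (4,4)_8 → 4² + 4² = 32
32 = (4,0)_8 → 4² + 0² = 16
16 = (2,0)_8 → 2² + 0² = 4
4 = (4)_8 → 4² = 16  — 16 already seen; the sequence cycles without reaching 1.

not base-8 happy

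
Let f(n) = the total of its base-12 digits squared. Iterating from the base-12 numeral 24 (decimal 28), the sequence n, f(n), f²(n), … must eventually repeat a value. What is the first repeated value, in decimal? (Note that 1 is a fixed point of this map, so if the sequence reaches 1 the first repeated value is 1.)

28 = (2,4)_12 → 2² + 4² = 4 + 16 = 20
20 = (1,8)_12 → 1² + 8² = 1 + 64 = 65
65 = (5,5)_12 → 5² + 5² = 25 + 25 = 50
50 = (4,2)_12 → 4² + 2² = 16 + 4 = 20  — 20 already appeared earlier.

20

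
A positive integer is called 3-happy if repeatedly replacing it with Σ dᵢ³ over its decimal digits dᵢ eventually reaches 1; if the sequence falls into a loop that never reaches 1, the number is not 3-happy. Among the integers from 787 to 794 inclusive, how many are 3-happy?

787: 787 → 1198 → 1243 → 100 → 1  — 3-happy
788: 788 → 1367 → 587 → 980 → 1241 → 74 → 407 → 407  — not 3-happy
789: 789 → 1584 → 702 → 351 → 153 → 153  — not 3-happy
790: 790 → 1072 → 352 → 160 → 217 → 352  — not 3-happy
791: 791 → 1073 → 371 → 371  — not 3-happy
792: 792 → 1080 → 513 → 153 → 153  — not 3-happy
793: 793 → 1099 → 1459 → 919 → 1459  — not 3-happy
794: 794 → 1136 → 245 → 197 → 1073 → 371 → 371  — not 3-happy
3-happy: 787

1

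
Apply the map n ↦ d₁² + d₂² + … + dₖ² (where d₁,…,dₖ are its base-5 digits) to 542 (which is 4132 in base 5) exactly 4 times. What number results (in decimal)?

542 = (4,1,3,2)_5 → 4² + 1² + 3² + 2² = 16 + 1 + 9 + 4 = 30
30 = (1,1,0)_5 → 1² + 1² + 0² = 1 + 1 + 0 = 2
2 = (2)_5 → 2² = 4
4 = (4)_5 → 4² = 16

16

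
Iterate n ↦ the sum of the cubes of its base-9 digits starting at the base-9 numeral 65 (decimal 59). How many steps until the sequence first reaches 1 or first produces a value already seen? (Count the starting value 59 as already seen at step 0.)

59 = (6,5)_9 → 6³ + 5³ = 216 + 125 = 341
341 = (4,1,8)_9 → 4³ + 1³ + 8³ = 64 + 1 + 512 = 577
577 = (7,1,1)_9 → 7³ + 1³ + 1³ = 343 + 1 + 1 = 345
345 = (4,2,3)_9 → 4³ + 2³ + 3³ = 64 + 8 + 27 = 99
99 = (1,2,0)_9 → 1³ + 2³ + 0³ = 1 + 8 + 0 = 9
9 = (1,0)_9 → 1³ + 0³ = 1 + 0 = 1  — reached 1.
That took 6 steps.

6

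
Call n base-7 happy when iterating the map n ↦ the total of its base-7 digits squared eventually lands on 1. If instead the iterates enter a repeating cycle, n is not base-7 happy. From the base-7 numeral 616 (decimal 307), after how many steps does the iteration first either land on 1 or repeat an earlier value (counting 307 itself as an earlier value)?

307 = (6,1,6)_7 → 6² + 1² + 6² = 73
73 = (1,3,3)_7 → 1² + 3² + 3² = 19
19 = (2,5)_7 → 2² + 5² = 29
29 = (4,1)_7 → 4² + 1² = 17
17 = (2,3)_7 → 2² + 3² = 13
13 = (1,6)_7 → 1² + 6² = 37
37 = (5,2)_7 → 5² + 2² = 29  — 29 repeats.
That took 7 steps.

7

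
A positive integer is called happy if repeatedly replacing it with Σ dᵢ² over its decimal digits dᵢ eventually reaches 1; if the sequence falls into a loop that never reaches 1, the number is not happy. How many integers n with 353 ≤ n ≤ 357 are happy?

353: 353 → 43 → 25 → 29 → 85 → 89 → 145 → 42 → 20 → 4 → 16 → 37 → 58 → 89  — not happy
354: 354 → 50 → 25 → 29 → 85 → 89 → 145 → 42 → 20 → 4 → 16 → 37 → 58 → 89  — not happy
355: 355 → 59 → 106 → 37 → 58 → 89 → 145 → 42 → 20 → 4 → 16 → 37  — not happy
356: 356 → 70 → 49 → 97 → 130 → 10 → 1  — happy
357: 357 → 83 → 73 → 58 → 89 → 145 → 42 → 20 → 4 → 16 → 37 → 58  — not happy
happy: 356

1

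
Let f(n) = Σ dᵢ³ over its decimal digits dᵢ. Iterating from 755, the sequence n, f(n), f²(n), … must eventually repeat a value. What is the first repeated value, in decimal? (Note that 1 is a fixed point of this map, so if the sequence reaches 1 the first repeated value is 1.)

755 → 593
593 → 881
881 → 1025
1025 → 134
134 → 92
92 → 737
737 → 713
713 → 371
371 → 371  — 371 already appeared earlier.

371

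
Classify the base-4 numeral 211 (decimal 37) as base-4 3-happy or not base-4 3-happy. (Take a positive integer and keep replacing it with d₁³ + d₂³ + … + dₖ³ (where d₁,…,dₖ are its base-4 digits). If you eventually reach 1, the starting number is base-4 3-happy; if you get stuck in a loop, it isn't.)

base-4 3-happy

37 = (2,1,1)_4 → 10
10 = (2,2)_4 → 16
16 = (1,0,0)_4 → 1  — reached 1.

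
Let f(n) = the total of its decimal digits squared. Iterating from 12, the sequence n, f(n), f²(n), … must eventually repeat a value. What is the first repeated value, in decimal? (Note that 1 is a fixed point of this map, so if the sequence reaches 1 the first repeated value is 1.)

89

12 → 1² + 2² = 1 + 4 = 5
5 → 5² = 25
25 → 2² + 5² = 4 + 25 = 29
29 → 2² + 9² = 4 + 81 = 85
85 → 8² + 5² = 64 + 25 = 89
89 → 8² + 9² = 64 + 81 = 145
145 → 1² + 4² + 5² = 1 + 16 + 25 = 42
42 → 4² + 2² = 16 + 4 = 20
20 → 2² + 0² = 4 + 0 = 4
4 → 4² = 16
16 → 1² + 6² = 1 + 36 = 37
37 → 3² + 7² = 9 + 49 = 58
58 → 5² + 8² = 25 + 64 = 89  — 89 already appeared earlier.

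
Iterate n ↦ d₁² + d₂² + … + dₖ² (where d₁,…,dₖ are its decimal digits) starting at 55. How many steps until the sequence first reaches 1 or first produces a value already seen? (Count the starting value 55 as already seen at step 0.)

55 → 5² + 5² = 50
50 → 5² + 0² = 25
25 → 2² + 5² = 29
29 → 2² + 9² = 85
85 → 8² + 5² = 89
89 → 8² + 9² = 145
145 → 1² + 4² + 5² = 42
42 → 4² + 2² = 20
20 → 2² + 0² = 4
4 → 4² = 16
16 → 1² + 6² = 37
37 → 3² + 7² = 58
58 → 5² + 8² = 89  — 89 repeats.
That took 13 steps.

13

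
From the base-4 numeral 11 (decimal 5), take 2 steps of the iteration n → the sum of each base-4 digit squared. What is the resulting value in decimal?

5 = (1,1)_4 → 1² + 1² = 1 + 1 = 2
2 = (2)_4 → 2² = 4

4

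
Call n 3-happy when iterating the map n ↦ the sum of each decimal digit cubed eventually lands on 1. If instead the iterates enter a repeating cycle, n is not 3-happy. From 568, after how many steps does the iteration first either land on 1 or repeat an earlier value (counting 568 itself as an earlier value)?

7

568 → 5³ + 6³ + 8³ = 125 + 216 + 512 = 853
853 → 8³ + 5³ + 3³ = 512 + 125 + 27 = 664
664 → 6³ + 6³ + 4³ = 216 + 216 + 64 = 496
496 → 4³ + 9³ + 6³ = 64 + 729 + 216 = 1009
1009 → 1³ + 0³ + 0³ + 9³ = 1 + 0 + 0 + 729 = 730
730 → 7³ + 3³ + 0³ = 343 + 27 + 0 = 370
370 → 3³ + 7³ + 0³ = 27 + 343 + 0 = 370  — 370 repeats.
That took 7 steps.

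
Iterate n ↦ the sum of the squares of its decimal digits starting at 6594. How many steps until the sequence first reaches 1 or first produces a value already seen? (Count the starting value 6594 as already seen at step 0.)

14

6594 → 6² + 5² + 9² + 4² = 36 + 25 + 81 + 16 = 158
158 → 1² + 5² + 8² = 1 + 25 + 64 = 90
90 → 9² + 0² = 81 + 0 = 81
81 → 8² + 1² = 64 + 1 = 65
65 → 6² + 5² = 36 + 25 = 61
61 → 6² + 1² = 36 + 1 = 37
37 → 3² + 7² = 9 + 49 = 58
58 → 5² + 8² = 25 + 64 = 89
89 → 8² + 9² = 64 + 81 = 145
145 → 1² + 4² + 5² = 1 + 16 + 25 = 42
42 → 4² + 2² = 16 + 4 = 20
20 → 2² + 0² = 4 + 0 = 4
4 → 4² = 16
16 → 1² + 6² = 1 + 36 = 37  — 37 repeats.
That took 14 steps.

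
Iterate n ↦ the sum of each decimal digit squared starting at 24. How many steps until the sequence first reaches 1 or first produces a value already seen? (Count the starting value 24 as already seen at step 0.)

24 → 2² + 4² = 20
20 → 2² + 0² = 4
4 → 4² = 16
16 → 1² + 6² = 37
37 → 3² + 7² = 58
58 → 5² + 8² = 89
89 → 8² + 9² = 145
145 → 1² + 4² + 5² = 42
42 → 4² + 2² = 20  — 20 repeats.
That took 9 steps.

9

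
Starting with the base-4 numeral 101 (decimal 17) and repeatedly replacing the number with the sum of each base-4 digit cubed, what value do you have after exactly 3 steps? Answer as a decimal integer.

17 = (1,0,1)_4 → 1³ + 0³ + 1³ = 2
2 = (2)_4 → 2³ = 8
8 = (2,0)_4 → 2³ + 0³ = 8

8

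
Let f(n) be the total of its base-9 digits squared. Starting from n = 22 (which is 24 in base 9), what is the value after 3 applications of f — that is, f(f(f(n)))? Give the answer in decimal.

64

22 = (2,4)_9 → 2² + 4² = 4 + 16 = 20
20 = (2,2)_9 → 2² + 2² = 4 + 4 = 8
8 = (8)_9 → 8² = 64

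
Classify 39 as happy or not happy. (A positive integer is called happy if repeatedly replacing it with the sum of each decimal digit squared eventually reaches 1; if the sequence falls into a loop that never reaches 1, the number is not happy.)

not happy

39 → 3² + 9² = 90
90 → 9² + 0² = 81
81 → 8² + 1² = 65
65 → 6² + 5² = 61
61 → 6² + 1² = 37
37 → 3² + 7² = 58
58 → 5² + 8² = 89
89 → 8² + 9² = 145
145 → 1² + 4² + 5² = 42
42 → 4² + 2² = 20
20 → 2² + 0² = 4
4 → 4² = 16
16 → 1² + 6² = 37  — 37 already seen; the sequence cycles without reaching 1.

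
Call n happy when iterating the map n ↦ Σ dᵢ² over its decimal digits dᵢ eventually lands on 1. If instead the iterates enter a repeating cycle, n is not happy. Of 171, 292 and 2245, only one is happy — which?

2245

171: 171 → 51 → 26 → 40 → 16 → 37 → 58 → 89 → 145 → 42 → 20 → 4 → 16  — repeats 16 (not happy)
292: 292 → 89 → 145 → 42 → 20 → 4 → 16 → 37 → 58 → 89  — repeats 89 (not happy)
2245: 2245 → 49 → 97 → 130 → 10 → 1  — reaches 1 (happy)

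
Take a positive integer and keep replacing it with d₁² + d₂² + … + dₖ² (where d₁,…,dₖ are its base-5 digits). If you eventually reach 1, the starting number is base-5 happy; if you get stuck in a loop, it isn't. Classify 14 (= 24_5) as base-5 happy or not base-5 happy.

14 = (2,4)_5 → 2² + 4² = 4 + 16 = 20
20 = (4,0)_5 → 4² + 0² = 16 + 0 = 16
16 = (3,1)_5 → 3² + 1² = 9 + 1 = 10
10 = (2,0)_5 → 2² + 0² = 4 + 0 = 4
4 = (4)_5 → 4² = 16  — 16 already seen; the sequence cycles without reaching 1.

not base-5 happy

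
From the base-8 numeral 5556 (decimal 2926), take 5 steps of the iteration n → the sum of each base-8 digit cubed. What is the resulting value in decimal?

2926 = (5,5,5,6)_8 → 5³ + 5³ + 5³ + 6³ = 591
591 = (1,1,1,7)_8 → 1³ + 1³ + 1³ + 7³ = 346
346 = (5,3,2)_8 → 5³ + 3³ + 2³ = 160
160 = (2,4,0)_8 → 2³ + 4³ + 0³ = 72
72 = (1,1,0)_8 → 1³ + 1³ + 0³ = 2

2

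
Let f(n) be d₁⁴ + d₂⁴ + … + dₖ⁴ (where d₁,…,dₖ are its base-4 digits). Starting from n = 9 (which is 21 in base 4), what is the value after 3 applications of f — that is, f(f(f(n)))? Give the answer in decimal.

16

9 = (2,1)_4 → 2⁴ + 1⁴ = 17
17 = (1,0,1)_4 → 1⁴ + 0⁴ + 1⁴ = 2
2 = (2)_4 → 2⁴ = 16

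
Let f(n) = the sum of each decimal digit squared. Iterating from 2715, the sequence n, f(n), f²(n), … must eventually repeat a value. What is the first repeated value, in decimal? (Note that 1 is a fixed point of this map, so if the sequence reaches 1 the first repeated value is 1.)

2715 → 2² + 7² + 1² + 5² = 79
79 → 7² + 9² = 130
130 → 1² + 3² + 0² = 10
10 → 1² + 0² = 1  — reached the fixed point 1.
1 → 1, so 1 is the first repeated value.

1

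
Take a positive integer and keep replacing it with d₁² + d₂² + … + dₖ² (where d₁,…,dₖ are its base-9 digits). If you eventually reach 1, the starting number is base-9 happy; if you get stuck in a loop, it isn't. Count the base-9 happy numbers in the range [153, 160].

153: 153 → 65 → 53 → 89 → 65  (repeats 65)
154: 154 → 66 → 58 → 52 → 74 → 68 → 74  (repeats 74)
155: 155 → 69 → 85 → 17 → 65 → 53 → 89 → 65  (repeats 65)
156: 156 → 74 → 68 → 74  (repeats 74)
157: 157 → 81 → 1  (reaches 1)
158: 158 → 90 → 2 → 4 → 16 → 50 → 50  (repeats 50)
159: 159 → 101 → 9 → 1  (reaches 1)
160: 160 → 114 → 46 → 26 → 68 → 74 → 68  (repeats 68)
base-9 happy: 157, 159

2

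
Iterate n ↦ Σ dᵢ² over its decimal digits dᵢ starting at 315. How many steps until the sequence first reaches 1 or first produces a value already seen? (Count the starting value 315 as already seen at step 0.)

14

315 → 35
35 → 34
34 → 25
25 → 29
29 → 85
85 → 89
89 → 145
145 → 42
42 → 20
20 → 4
4 → 16
16 → 37
37 → 58
58 → 89  — 89 repeats.
That took 14 steps.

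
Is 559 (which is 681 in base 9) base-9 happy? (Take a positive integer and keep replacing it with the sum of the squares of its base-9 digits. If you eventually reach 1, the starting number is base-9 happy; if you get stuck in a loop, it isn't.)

559 = (6,8,1)_9 → 101
101 = (1,2,2)_9 → 9
9 = (1,0)_9 → 1  — reached 1.

base-9 happy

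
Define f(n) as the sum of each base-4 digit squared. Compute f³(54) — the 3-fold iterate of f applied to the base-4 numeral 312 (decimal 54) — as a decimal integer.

54 = (3,1,2)_4 → 3² + 1² + 2² = 9 + 1 + 4 = 14
14 = (3,2)_4 → 3² + 2² = 9 + 4 = 13
13 = (3,1)_4 → 3² + 1² = 9 + 1 = 10

10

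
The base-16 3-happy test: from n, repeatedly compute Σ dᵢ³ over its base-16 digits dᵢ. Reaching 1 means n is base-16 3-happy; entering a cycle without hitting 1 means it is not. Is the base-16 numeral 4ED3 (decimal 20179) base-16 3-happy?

20179 = (4,14,13,3)_16 → 4³ + 14³ + 13³ + 3³ = 5032
5032 = (1,3,10,8)_16 → 1³ + 3³ + 10³ + 8³ = 1540
1540 = (6,0,4)_16 → 6³ + 0³ + 4³ = 280
280 = (1,1,8)_16 → 1³ + 1³ + 8³ = 514
514 = (2,0,2)_16 → 2³ + 0³ + 2³ = 16
16 = (1,0)_16 → 1³ + 0³ = 1  — reached 1.

base-16 3-happy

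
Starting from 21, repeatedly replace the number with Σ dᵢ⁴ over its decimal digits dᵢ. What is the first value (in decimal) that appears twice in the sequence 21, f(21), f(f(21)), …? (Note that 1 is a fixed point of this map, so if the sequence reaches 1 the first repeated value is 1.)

8208

21 → 2⁴ + 1⁴ = 17
17 → 1⁴ + 7⁴ = 2402
2402 → 2⁴ + 4⁴ + 0⁴ + 2⁴ = 288
288 → 2⁴ + 8⁴ + 8⁴ = 8208
8208 → 8⁴ + 2⁴ + 0⁴ + 8⁴ = 8208  — 8208 already appeared earlier.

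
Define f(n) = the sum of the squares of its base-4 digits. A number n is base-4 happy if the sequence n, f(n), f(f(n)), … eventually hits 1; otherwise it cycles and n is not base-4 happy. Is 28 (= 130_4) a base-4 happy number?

base-4 happy

28 = (1,3,0)_4 → 1² + 3² + 0² = 10
10 = (2,2)_4 → 2² + 2² = 8
8 = (2,0)_4 → 2² + 0² = 4
4 = (1,0)_4 → 1² + 0² = 1  — reached 1.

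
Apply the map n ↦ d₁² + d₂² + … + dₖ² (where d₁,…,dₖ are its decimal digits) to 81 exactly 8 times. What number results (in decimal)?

20

81 → 8² + 1² = 64 + 1 = 65
65 → 6² + 5² = 36 + 25 = 61
61 → 6² + 1² = 36 + 1 = 37
37 → 3² + 7² = 9 + 49 = 58
58 → 5² + 8² = 25 + 64 = 89
89 → 8² + 9² = 64 + 81 = 145
145 → 1² + 4² + 5² = 1 + 16 + 25 = 42
42 → 4² + 2² = 16 + 4 = 20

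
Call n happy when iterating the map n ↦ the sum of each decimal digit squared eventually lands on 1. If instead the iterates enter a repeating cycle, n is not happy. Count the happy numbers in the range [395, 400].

1

395: 395 → 115 → 27 → 53 → 34 → 25 → 29 → 85 → 89 → 145 → 42 → 20 → 4 → 16 → 37 → 58 → 89  — not happy
396: 396 → 126 → 41 → 17 → 50 → 25 → 29 → 85 → 89 → 145 → 42 → 20 → 4 → 16 → 37 → 58 → 89  — not happy
397: 397 → 139 → 91 → 82 → 68 → 100 → 1  — happy
398: 398 → 154 → 42 → 20 → 4 → 16 → 37 → 58 → 89 → 145 → 42  — not happy
399: 399 → 171 → 51 → 26 → 40 → 16 → 37 → 58 → 89 → 145 → 42 → 20 → 4 → 16  — not happy
400: 400 → 16 → 37 → 58 → 89 → 145 → 42 → 20 → 4 → 16  — not happy
happy: 397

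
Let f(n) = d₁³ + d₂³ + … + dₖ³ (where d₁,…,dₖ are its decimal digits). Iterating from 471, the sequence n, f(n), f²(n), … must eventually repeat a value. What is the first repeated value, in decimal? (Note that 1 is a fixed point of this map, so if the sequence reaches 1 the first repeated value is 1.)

153

471 → 4³ + 7³ + 1³ = 408
408 → 4³ + 0³ + 8³ = 576
576 → 5³ + 7³ + 6³ = 684
684 → 6³ + 8³ + 4³ = 792
792 → 7³ + 9³ + 2³ = 1080
1080 → 1³ + 0³ + 8³ + 0³ = 513
513 → 5³ + 1³ + 3³ = 153
153 → 1³ + 5³ + 3³ = 153  — 153 already appeared earlier.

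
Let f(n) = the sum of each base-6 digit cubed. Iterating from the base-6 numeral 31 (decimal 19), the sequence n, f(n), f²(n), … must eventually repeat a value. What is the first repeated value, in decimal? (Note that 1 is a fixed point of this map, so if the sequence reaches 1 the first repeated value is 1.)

19 = (3,1)_6 → 3³ + 1³ = 27 + 1 = 28
28 = (4,4)_6 → 4³ + 4³ = 64 + 64 = 128
128 = (3,3,2)_6 → 3³ + 3³ + 2³ = 27 + 27 + 8 = 62
62 = (1,4,2)_6 → 1³ + 4³ + 2³ = 1 + 64 + 8 = 73
73 = (2,0,1)_6 → 2³ + 0³ + 1³ = 8 + 0 + 1 = 9
9 = (1,3)_6 → 1³ + 3³ = 1 + 27 = 28  — 28 already appeared earlier.

28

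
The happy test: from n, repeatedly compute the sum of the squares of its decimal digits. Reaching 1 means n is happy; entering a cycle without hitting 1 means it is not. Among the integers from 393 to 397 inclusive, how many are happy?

393: 393 → 99 → 162 → 41 → 17 → 50 → 25 → 29 → 85 → 89 → 145 → 42 → 20 → 4 → 16 → 37 → 58 → 89  (repeats 89)
394: 394 → 106 → 37 → 58 → 89 → 145 → 42 → 20 → 4 → 16 → 37  (repeats 37)
395: 395 → 115 → 27 → 53 → 34 → 25 → 29 → 85 → 89 → 145 → 42 → 20 → 4 → 16 → 37 → 58 → 89  (repeats 89)
396: 396 → 126 → 41 → 17 → 50 → 25 → 29 → 85 → 89 → 145 → 42 → 20 → 4 → 16 → 37 → 58 → 89  (repeats 89)
397: 397 → 139 → 91 → 82 → 68 → 100 → 1  (reaches 1)
happy: 397

1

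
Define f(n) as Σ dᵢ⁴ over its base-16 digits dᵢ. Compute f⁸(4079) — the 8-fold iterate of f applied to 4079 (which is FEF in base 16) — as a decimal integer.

55474

4079 = (15,14,15)_16 → 15⁴ + 14⁴ + 15⁴ = 139666
139666 = (2,2,1,9,2)_16 → 2⁴ + 2⁴ + 1⁴ + 9⁴ + 2⁴ = 6610
6610 = (1,9,13,2)_16 → 1⁴ + 9⁴ + 13⁴ + 2⁴ = 35139
35139 = (8,9,4,3)_16 → 8⁴ + 9⁴ + 4⁴ + 3⁴ = 10994
10994 = (2,10,15,2)_16 → 2⁴ + 10⁴ + 15⁴ + 2⁴ = 60657
60657 = (14,12,15,1)_16 → 14⁴ + 12⁴ + 15⁴ + 1⁴ = 109778
109778 = (1,10,12,13,2)_16 → 1⁴ + 10⁴ + 12⁴ + 13⁴ + 2⁴ = 59314
59314 = (14,7,11,2)_16 → 14⁴ + 7⁴ + 11⁴ + 2⁴ = 55474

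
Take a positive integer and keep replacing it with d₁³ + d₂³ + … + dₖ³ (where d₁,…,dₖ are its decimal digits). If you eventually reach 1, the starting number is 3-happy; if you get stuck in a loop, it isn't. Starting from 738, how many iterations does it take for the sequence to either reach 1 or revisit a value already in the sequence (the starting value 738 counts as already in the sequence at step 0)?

738 → 7³ + 3³ + 8³ = 882
882 → 8³ + 8³ + 2³ = 1032
1032 → 1³ + 0³ + 3³ + 2³ = 36
36 → 3³ + 6³ = 243
243 → 2³ + 4³ + 3³ = 99
99 → 9³ + 9³ = 1458
1458 → 1³ + 4³ + 5³ + 8³ = 702
702 → 7³ + 0³ + 2³ = 351
351 → 3³ + 5³ + 1³ = 153
153 → 1³ + 5³ + 3³ = 153  — 153 repeats.
That took 10 steps.

10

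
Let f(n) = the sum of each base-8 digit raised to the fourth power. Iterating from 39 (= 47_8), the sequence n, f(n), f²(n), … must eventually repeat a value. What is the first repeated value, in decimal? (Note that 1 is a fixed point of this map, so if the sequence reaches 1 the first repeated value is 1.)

256

39 = (4,7)_8 → 4⁴ + 7⁴ = 2657
2657 = (5,1,4,1)_8 → 5⁴ + 1⁴ + 4⁴ + 1⁴ = 883
883 = (1,5,6,3)_8 → 1⁴ + 5⁴ + 6⁴ + 3⁴ = 2003
2003 = (3,7,2,3)_8 → 3⁴ + 7⁴ + 2⁴ + 3⁴ = 2579
2579 = (5,0,2,3)_8 → 5⁴ + 0⁴ + 2⁴ + 3⁴ = 722
722 = (1,3,2,2)_8 → 1⁴ + 3⁴ + 2⁴ + 2⁴ = 114
114 = (1,6,2)_8 → 1⁴ + 6⁴ + 2⁴ = 1313
1313 = (2,4,4,1)_8 → 2⁴ + 4⁴ + 4⁴ + 1⁴ = 529
529 = (1,0,2,1)_8 → 1⁴ + 0⁴ + 2⁴ + 1⁴ = 18
18 = (2,2)_8 → 2⁴ + 2⁴ = 32
32 = (4,0)_8 → 4⁴ + 0⁴ = 256
256 = (4,0,0)_8 → 4⁴ + 0⁴ + 0⁴ = 256  — 256 already appeared earlier.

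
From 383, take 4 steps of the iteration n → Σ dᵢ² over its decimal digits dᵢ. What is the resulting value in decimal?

383 → 3² + 8² + 3² = 9 + 64 + 9 = 82
82 → 8² + 2² = 64 + 4 = 68
68 → 6² + 8² = 36 + 64 = 100
100 → 1² + 0² + 0² = 1 + 0 + 0 = 1

1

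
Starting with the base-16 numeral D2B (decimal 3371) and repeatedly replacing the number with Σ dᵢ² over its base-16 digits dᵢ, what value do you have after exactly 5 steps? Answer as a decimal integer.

3371 = (13,2,11)_16 → 13² + 2² + 11² = 169 + 4 + 121 = 294
294 = (1,2,6)_16 → 1² + 2² + 6² = 1 + 4 + 36 = 41
41 = (2,9)_16 → 2² + 9² = 4 + 81 = 85
85 = (5,5)_16 → 5² + 5² = 25 + 25 = 50
50 = (3,2)_16 → 3² + 2² = 9 + 4 = 13

13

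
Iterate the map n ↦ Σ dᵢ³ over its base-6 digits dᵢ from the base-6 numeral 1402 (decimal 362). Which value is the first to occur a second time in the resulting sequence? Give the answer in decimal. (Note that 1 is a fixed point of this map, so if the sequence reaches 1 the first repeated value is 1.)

362 = (1,4,0,2)_6 → 1³ + 4³ + 0³ + 2³ = 1 + 64 + 0 + 8 = 73
73 = (2,0,1)_6 → 2³ + 0³ + 1³ = 8 + 0 + 1 = 9
9 = (1,3)_6 → 1³ + 3³ = 1 + 27 = 28
28 = (4,4)_6 → 4³ + 4³ = 64 + 64 = 128
128 = (3,3,2)_6 → 3³ + 3³ + 2³ = 27 + 27 + 8 = 62
62 = (1,4,2)_6 → 1³ + 4³ + 2³ = 1 + 64 + 8 = 73  — 73 already appeared earlier.

73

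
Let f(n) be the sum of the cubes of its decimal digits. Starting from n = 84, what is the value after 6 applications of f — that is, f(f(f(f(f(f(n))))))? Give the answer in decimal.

84 → 8³ + 4³ = 576
576 → 5³ + 7³ + 6³ = 684
684 → 6³ + 8³ + 4³ = 792
792 → 7³ + 9³ + 2³ = 1080
1080 → 1³ + 0³ + 8³ + 0³ = 513
513 → 5³ + 1³ + 3³ = 153

153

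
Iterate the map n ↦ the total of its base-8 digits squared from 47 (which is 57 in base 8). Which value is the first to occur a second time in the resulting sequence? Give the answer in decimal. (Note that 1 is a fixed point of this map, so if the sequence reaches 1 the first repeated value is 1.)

16

47 = (5,7)_8 → 74
74 = (1,1,2)_8 → 6
6 = (6)_8 → 36
36 = (4,4)_8 → 32
32 = (4,0)_8 → 16
16 = (2,0)_8 → 4
4 = (4)_8 → 16  — 16 already appeared earlier.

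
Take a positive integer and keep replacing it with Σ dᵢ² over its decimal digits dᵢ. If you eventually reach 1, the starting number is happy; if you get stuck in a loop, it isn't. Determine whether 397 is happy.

happy

397 → 3² + 9² + 7² = 139
139 → 1² + 3² + 9² = 91
91 → 9² + 1² = 82
82 → 8² + 2² = 68
68 → 6² + 8² = 100
100 → 1² + 0² + 0² = 1  — reached 1.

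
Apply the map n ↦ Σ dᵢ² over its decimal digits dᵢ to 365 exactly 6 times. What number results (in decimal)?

365 → 3² + 6² + 5² = 9 + 36 + 25 = 70
70 → 7² + 0² = 49 + 0 = 49
49 → 4² + 9² = 16 + 81 = 97
97 → 9² + 7² = 81 + 49 = 130
130 → 1² + 3² + 0² = 1 + 9 + 0 = 10
10 → 1² + 0² = 1 + 0 = 1

1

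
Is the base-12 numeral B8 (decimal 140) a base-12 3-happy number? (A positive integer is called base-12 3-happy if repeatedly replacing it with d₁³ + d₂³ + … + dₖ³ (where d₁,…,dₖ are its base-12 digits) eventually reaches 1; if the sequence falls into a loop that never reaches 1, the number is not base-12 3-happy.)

base-12 3-happy

140 = (11,8)_12 → 1843
1843 = (1,0,9,7)_12 → 1073
1073 = (7,5,5)_12 → 593
593 = (4,1,5)_12 → 190
190 = (1,3,10)_12 → 1028
1028 = (7,1,8)_12 → 856
856 = (5,11,4)_12 → 1520
1520 = (10,6,8)_12 → 1728
1728 = (1,0,0,0)_12 → 1  — reached 1.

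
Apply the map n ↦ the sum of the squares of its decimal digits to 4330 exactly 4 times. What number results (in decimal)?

85

4330 → 4² + 3² + 3² + 0² = 16 + 9 + 9 + 0 = 34
34 → 3² + 4² = 9 + 16 = 25
25 → 2² + 5² = 4 + 25 = 29
29 → 2² + 9² = 4 + 81 = 85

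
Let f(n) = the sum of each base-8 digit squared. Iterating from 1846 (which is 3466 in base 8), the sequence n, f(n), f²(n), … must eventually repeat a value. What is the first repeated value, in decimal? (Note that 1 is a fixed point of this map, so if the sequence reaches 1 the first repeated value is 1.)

1

1846 = (3,4,6,6)_8 → 3² + 4² + 6² + 6² = 9 + 16 + 36 + 36 = 97
97 = (1,4,1)_8 → 1² + 4² + 1² = 1 + 16 + 1 = 18
18 = (2,2)_8 → 2² + 2² = 4 + 4 = 8
8 = (1,0)_8 → 1² + 0² = 1 + 0 = 1  — reached the fixed point 1.
1 → 1, so 1 is the first repeated value.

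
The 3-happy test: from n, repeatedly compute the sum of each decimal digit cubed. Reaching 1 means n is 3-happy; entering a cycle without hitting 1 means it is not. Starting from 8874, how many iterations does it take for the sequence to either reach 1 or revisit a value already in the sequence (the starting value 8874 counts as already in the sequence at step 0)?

8874 → 1431
1431 → 93
93 → 756
756 → 684
684 → 792
792 → 1080
1080 → 513
513 → 153
153 → 153  — 153 repeats.
That took 9 steps.

9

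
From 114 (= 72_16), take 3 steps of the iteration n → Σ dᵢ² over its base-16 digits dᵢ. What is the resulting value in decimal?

8

114 = (7,2)_16 → 7² + 2² = 49 + 4 = 53
53 = (3,5)_16 → 3² + 5² = 9 + 25 = 34
34 = (2,2)_16 → 2² + 2² = 4 + 4 = 8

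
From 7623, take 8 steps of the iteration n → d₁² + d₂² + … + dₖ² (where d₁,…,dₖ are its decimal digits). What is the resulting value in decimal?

7623 → 98
98 → 145
145 → 42
42 → 20
20 → 4
4 → 16
16 → 37
37 → 58

58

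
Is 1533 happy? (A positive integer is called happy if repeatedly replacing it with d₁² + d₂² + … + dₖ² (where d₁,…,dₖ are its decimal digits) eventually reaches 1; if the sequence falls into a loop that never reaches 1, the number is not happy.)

1533 → 1² + 5² + 3² + 3² = 44
44 → 4² + 4² = 32
32 → 3² + 2² = 13
13 → 1² + 3² = 10
10 → 1² + 0² = 1  — reached 1.

happy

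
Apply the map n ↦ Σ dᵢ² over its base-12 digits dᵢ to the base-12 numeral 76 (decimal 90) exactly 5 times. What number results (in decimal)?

90 = (7,6)_12 → 7² + 6² = 49 + 36 = 85
85 = (7,1)_12 → 7² + 1² = 49 + 1 = 50
50 = (4,2)_12 → 4² + 2² = 16 + 4 = 20
20 = (1,8)_12 → 1² + 8² = 1 + 64 = 65
65 = (5,5)_12 → 5² + 5² = 25 + 25 = 50

50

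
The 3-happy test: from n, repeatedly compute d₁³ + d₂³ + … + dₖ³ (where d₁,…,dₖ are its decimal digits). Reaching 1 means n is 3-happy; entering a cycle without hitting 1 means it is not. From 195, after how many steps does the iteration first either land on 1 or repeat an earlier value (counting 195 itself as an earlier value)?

195 → 1³ + 9³ + 5³ = 855
855 → 8³ + 5³ + 5³ = 762
762 → 7³ + 6³ + 2³ = 567
567 → 5³ + 6³ + 7³ = 684
684 → 6³ + 8³ + 4³ = 792
792 → 7³ + 9³ + 2³ = 1080
1080 → 1³ + 0³ + 8³ + 0³ = 513
513 → 5³ + 1³ + 3³ = 153
153 → 1³ + 5³ + 3³ = 153  — 153 repeats.
That took 9 steps.

9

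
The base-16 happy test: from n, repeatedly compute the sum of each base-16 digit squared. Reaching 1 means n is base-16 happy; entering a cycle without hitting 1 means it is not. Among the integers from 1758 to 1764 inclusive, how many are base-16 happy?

4

1758: 1758 → 401 → 83 → 34 → 8 → 64 → 16 → 1  (reaches 1)
1759: 1759 → 430 → 297 → 86 → 61 → 178 → 125 → 218 → 269 → 170 → 200 → 208 → 169 → 181 → 146 → 85 → 50 → 13 → 169  (repeats 169)
1760: 1760 → 232 → 260 → 17 → 2 → 4 → 16 → 1  (reaches 1)
1761: 1761 → 233 → 277 → 27 → 122 → 149 → 106 → 136 → 128 → 64 → 16 → 1  (reaches 1)
1762: 1762 → 236 → 340 → 42 → 104 → 100 → 52 → 25 → 82 → 29 → 170 → 200 → 208 → 169 → 181 → 146 → 85 → 50 → 13 → 169  (repeats 169)
1763: 1763 → 241 → 226 → 200 → 208 → 169 → 181 → 146 → 85 → 50 → 13 → 169  (repeats 169)
1764: 1764 → 248 → 289 → 6 → 36 → 20 → 17 → 2 → 4 → 16 → 1  (reaches 1)
base-16 happy: 1758, 1760, 1761, 1764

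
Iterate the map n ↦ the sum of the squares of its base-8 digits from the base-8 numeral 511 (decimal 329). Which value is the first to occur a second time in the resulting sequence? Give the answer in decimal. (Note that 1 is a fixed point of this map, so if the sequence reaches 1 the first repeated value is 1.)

329 = (5,1,1)_8 → 5² + 1² + 1² = 25 + 1 + 1 = 27
27 = (3,3)_8 → 3² + 3² = 9 + 9 = 18
18 = (2,2)_8 → 2² + 2² = 4 + 4 = 8
8 = (1,0)_8 → 1² + 0² = 1 + 0 = 1  — reached the fixed point 1.
1 → 1, so 1 is the first repeated value.

1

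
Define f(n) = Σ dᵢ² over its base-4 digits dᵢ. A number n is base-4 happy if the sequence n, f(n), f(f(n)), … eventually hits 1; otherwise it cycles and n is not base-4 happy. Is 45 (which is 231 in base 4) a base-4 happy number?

45 = (2,3,1)_4 → 2² + 3² + 1² = 4 + 9 + 1 = 14
14 = (3,2)_4 → 3² + 2² = 9 + 4 = 13
13 = (3,1)_4 → 3² + 1² = 9 + 1 = 10
10 = (2,2)_4 → 2² + 2² = 4 + 4 = 8
8 = (2,0)_4 → 2² + 0² = 4 + 0 = 4
4 = (1,0)_4 → 1² + 0² = 1 + 0 = 1  — reached 1.

base-4 happy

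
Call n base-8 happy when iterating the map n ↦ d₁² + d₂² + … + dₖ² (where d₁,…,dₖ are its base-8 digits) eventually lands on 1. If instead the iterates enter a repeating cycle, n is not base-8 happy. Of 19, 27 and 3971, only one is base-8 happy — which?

19: 19 → 13 → 26 → 13  — repeats 13 (not base-8 happy)
27: 27 → 18 → 8 → 1  — reaches 1 (base-8 happy)
3971: 3971 → 94 → 46 → 61 → 74 → 6 → 36 → 32 → 16 → 4 → 16  — repeats 16 (not base-8 happy)

27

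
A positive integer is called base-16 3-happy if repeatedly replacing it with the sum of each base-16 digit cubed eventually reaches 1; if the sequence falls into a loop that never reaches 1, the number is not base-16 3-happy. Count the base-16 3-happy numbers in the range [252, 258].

1

252: 252 → 5103 → 6147 → 540 → 1737 → 2673 → 1344 → 189 → 3528 → 4437 → 252  (repeats 252)
253: 253 → 5572 → 1918 → 3430 → 2629 → 1189 → 1189  (repeats 1189)
254: 254 → 6119 → 3431 → 2756 → 2792 → 4256 → 1001 → 3500 → 4925 → 2252 → 3968 → 3887 → 6758 → 1433 → 1583 → 3599 → 6119  (repeats 6119)
255: 255 → 6750 → 3870 → 6120 → 3600 → 2745 → 3060 → 4770 → 1017 → 4131 → 36 → 72 → 576 → 72  (repeats 72)
256: 256 → 1  (reaches 1)
257: 257 → 2 → 8 → 512 → 8  (repeats 8)
258: 258 → 9 → 729 → 2934 → 1890 → 567 → 378 → 1344 → 189 → 3528 → 4437 → 252 → 5103 → 6147 → 540 → 1737 → 2673 → 1344  (repeats 1344)
base-16 3-happy: 256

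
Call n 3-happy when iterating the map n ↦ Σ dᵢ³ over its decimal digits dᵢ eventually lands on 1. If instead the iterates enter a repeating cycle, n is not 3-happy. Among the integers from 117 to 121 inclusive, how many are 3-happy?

117: 117 → 345 → 216 → 225 → 141 → 66 → 432 → 99 → 1458 → 702 → 351 → 153 → 153  (repeats 153)
118: 118 → 514 → 190 → 730 → 370 → 370  (repeats 370)
119: 119 → 731 → 371 → 371  (repeats 371)
120: 120 → 9 → 729 → 1080 → 513 → 153 → 153  (repeats 153)
121: 121 → 10 → 1  (reaches 1)
3-happy: 121

1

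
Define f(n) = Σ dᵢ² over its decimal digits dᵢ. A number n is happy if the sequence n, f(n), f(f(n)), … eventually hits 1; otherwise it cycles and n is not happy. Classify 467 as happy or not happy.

not happy

467 → 4² + 6² + 7² = 101
101 → 1² + 0² + 1² = 2
2 → 2² = 4
4 → 4² = 16
16 → 1² + 6² = 37
37 → 3² + 7² = 58
58 → 5² + 8² = 89
89 → 8² + 9² = 145
145 → 1² + 4² + 5² = 42
42 → 4² + 2² = 20
20 → 2² + 0² = 4  — 4 already seen; the sequence cycles without reaching 1.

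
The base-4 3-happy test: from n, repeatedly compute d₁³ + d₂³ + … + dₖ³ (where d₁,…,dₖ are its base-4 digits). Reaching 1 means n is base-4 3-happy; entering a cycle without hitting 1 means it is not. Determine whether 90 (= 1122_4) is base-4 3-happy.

90 = (1,1,2,2)_4 → 18
18 = (1,0,2)_4 → 9
9 = (2,1)_4 → 9  — 9 already seen; the sequence cycles without reaching 1.

not base-4 3-happy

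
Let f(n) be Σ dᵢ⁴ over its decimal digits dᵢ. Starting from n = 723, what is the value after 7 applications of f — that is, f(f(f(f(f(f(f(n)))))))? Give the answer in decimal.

1138

723 → 7⁴ + 2⁴ + 3⁴ = 2498
2498 → 2⁴ + 4⁴ + 9⁴ + 8⁴ = 10929
10929 → 1⁴ + 0⁴ + 9⁴ + 2⁴ + 9⁴ = 13139
13139 → 1⁴ + 3⁴ + 1⁴ + 3⁴ + 9⁴ = 6725
6725 → 6⁴ + 7⁴ + 2⁴ + 5⁴ = 4338
4338 → 4⁴ + 3⁴ + 3⁴ + 8⁴ = 4514
4514 → 4⁴ + 5⁴ + 1⁴ + 4⁴ = 1138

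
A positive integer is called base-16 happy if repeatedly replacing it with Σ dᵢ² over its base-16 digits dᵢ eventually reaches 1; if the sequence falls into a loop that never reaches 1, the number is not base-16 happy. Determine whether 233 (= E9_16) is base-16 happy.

233 = (14,9)_16 → 14² + 9² = 196 + 81 = 277
277 = (1,1,5)_16 → 1² + 1² + 5² = 1 + 1 + 25 = 27
27 = (1,11)_16 → 1² + 11² = 1 + 121 = 122
122 = (7,10)_16 → 7² + 10² = 49 + 100 = 149
149 = (9,5)_16 → 9² + 5² = 81 + 25 = 106
106 = (6,10)_16 → 6² + 10² = 36 + 100 = 136
136 = (8,8)_16 → 8² + 8² = 64 + 64 = 128
128 = (8,0)_16 → 8² + 0² = 64 + 0 = 64
64 = (4,0)_16 → 4² + 0² = 16 + 0 = 16
16 = (1,0)_16 → 1² + 0² = 1 + 0 = 1  — reached 1.

base-16 happy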